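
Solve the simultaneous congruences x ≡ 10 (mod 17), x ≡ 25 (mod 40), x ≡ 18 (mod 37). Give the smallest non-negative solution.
x ≡ 15225 (mod 25160); the representative in [0, 25160) is 15225

The moduli 17, 40, 37 are pairwise coprime, so by the CRT there is a unique solution mod 17·40·37 = 25160.
Solve by successive substitution. Start with x ≡ 10 (mod 17).
  Combine with x ≡ 25 (mod 40): write x = 10 + 17·t and require 10 + 17·t ≡ 25 (mod 40), i.e. 17·t ≡ 25 − 10 ≡ 15 (mod 40). Since 17^(−1) ≡ 33 (mod 40), t ≡ 33·15 ≡ 15 (mod 40). So x ≡ 10 + 17·15 = 265 (mod 680).
  Combine with x ≡ 18 (mod 37): write x = 265 + 680·t and require 265 + 680·t ≡ 18 (mod 37), i.e. 680·t ≡ 18 − 265 ≡ 12 (mod 37). Since 680^(−1) ≡ 8 (mod 37) (680 ≡ 14 (mod 37)), t ≡ 8·12 ≡ 22 (mod 37). So x ≡ 265 + 680·22 = 15225 (mod 25160).
Unique solution in [0, 25160): x = 15225.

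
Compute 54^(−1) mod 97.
Apply the extended Euclidean algorithm to (97, 54), tracking rows (r, s, t) with s·97 + t·54 = r. Each division r_prev = q·r_cur + r_new produces the new row as (previous row) − q·(current row):
  row A: (97, 1, 0)   [1·97 + 0·54 = 97]
  row B: (54, 0, 1)   [0·97 + 1·54 = 54]
  97 = 1·54 + 43   → row C = row A − 1·row B = (43, 1, −1)   [check: 1·97 − 1·54 = 43]
  54 = 1·43 + 11   → row D = row B − 1·row C = (11, −1, 2)   [check: −1·97 + 2·54 = 11]
  43 = 3·11 + 10   → row E = row C − 3·row D = (10, 4, −7)   [check: 4·97 − 7·54 = 10]
  11 = 1·10 + 1   → row F = row D − 1·row E = (1, −5, 9)   [check: −5·97 + 9·54 = 1]
  10 = 10·1 + 0   → remainder 0, stop. gcd = 1 (last nonzero row F).
The gcd is 1, so 54 is invertible mod 97. The last nonzero row gives −5·97 + 9·54 = 1, so t = 9. So 54^(−1) ≡ 9 (mod 97). Verify: 54 · 9 = 486 ≡ 1 (mod 97). ✓

Final answer: 54^(−1) ≡ 9 (mod 97)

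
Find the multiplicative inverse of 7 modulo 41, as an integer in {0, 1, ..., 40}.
Apply the extended Euclidean algorithm to (41, 7), tracking rows (r, s, t) with s·41 + t·7 = r. Each division r_prev = q·r_cur + r_new produces the new row as (previous row) − q·(current row):
  row A: (41, 1, 0)   [1·41 + 0·7 = 41]
  row B: (7, 0, 1)   [0·41 + 1·7 = 7]
  41 = 5·7 + 6   → row C = row A − 5·row B = (6, 1, −5)   [check: 1·41 − 5·7 = 6]
  7 = 1·6 + 1   → row D = row B − 1·row C = (1, −1, 6)   [check: −1·41 + 6·7 = 1]
  6 = 6·1 + 0   → remainder 0, stop. gcd = 1 (last nonzero row D).
The gcd is 1, so 7 is invertible mod 41. The last nonzero row gives −1·41 + 6·7 = 1, so t = 6. So 7^(−1) ≡ 6 (mod 41). Verify: 7 · 6 = 42 ≡ 1 (mod 41). ✓

Final answer: 7^(−1) ≡ 6 (mod 41)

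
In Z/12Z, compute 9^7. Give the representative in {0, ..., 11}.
Use repeated squaring. Binary(7) = 111. Walk through the bits of the exponent 7 left-to-right: at each bit after the leading one, square the running value, then multiply by 9 if the bit is 1 (always reducing mod 12):
  bit 1 = 1 (leading): start with 9.
  bit 2 = 1: square 9^2 = 81 ≡ 9; bit is 1, so multiply 9·9 = 81 ≡ 9 (mod 12).
  bit 3 = 1: square 9^2 = 81 ≡ 9; bit is 1, so multiply 9·9 = 81 ≡ 9 (mod 12).
Final value: 9^7 ≡ 9 (mod 12).

Final answer: 9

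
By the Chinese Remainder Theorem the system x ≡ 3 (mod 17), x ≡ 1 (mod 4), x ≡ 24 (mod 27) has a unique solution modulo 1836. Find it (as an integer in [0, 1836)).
x ≡ 105 (mod 1836); the representative in [0, 1836) is 105

The moduli 17, 4, 27 are pairwise coprime, so by the CRT there is a unique solution mod 17·4·27 = 1836.
Solve by successive substitution. Start with x ≡ 3 (mod 17).
  Combine with x ≡ 1 (mod 4): write x = 3 + 17·t and require 3 + 17·t ≡ 1 (mod 4), i.e. 17·t ≡ 1 − 3 ≡ 2 (mod 4). Since 17^(−1) ≡ 1 (mod 4) (17 ≡ 1 (mod 4)), t ≡ 1·2 ≡ 2 (mod 4). So x ≡ 3 + 17·2 = 37 (mod 68).
  Combine with x ≡ 24 (mod 27): write x = 37 + 68·t and require 37 + 68·t ≡ 24 (mod 27), i.e. 68·t ≡ 24 − 37 ≡ 14 (mod 27). Since 68^(−1) ≡ 2 (mod 27) (68 ≡ 14 (mod 27)), t ≡ 2·14 ≡ 1 (mod 27). So x ≡ 37 + 68·1 = 105 (mod 1836).
Unique solution in [0, 1836): x = 105.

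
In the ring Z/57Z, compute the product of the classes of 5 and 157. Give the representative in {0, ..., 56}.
44

Reduce the factors first: 157 ≡ 43 (mod 57), so 5 · 157 ≡ 5 · 43 (mod 57). 5 · 43 = 215. Dividing by 57: 215 = 3·57 + 44. So (5 · 157) mod 57 = 44.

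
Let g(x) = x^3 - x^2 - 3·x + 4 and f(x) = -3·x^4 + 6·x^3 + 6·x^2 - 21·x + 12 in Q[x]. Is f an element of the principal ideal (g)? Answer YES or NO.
In Q[x] the ideal (g) consists of all multiples of g, so f ∈ (g) iff g | f, i.e. iff the remainder of f on division by g is 0. Divide f by g (g is monic, so eliminate the leading term of the running remainder at each step):
  leading term -3·x^4: subtract (-3·x)·g(x) = -3·x^4 + 3·x^3 + 9·x^2 - 12·x, leaving 3·x^3 - 3·x^2 - 9·x + 12
  leading term 3·x^3: subtract (3)·g(x) = 3·x^3 - 3·x^2 - 9·x + 12, leaving 0
The remainder is 0, so f(x) = g(x) · h(x) with h(x) = 3 - 3·x. Hence g | f, i.e. f ∈ (g).

Final answer: YES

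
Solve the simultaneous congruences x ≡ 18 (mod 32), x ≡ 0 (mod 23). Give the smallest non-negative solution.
x ≡ 690 (mod 736); the representative in [0, 736) is 690

The moduli 32, 23 are pairwise coprime, so by the CRT there is a unique solution mod 32·23 = 736.
Solve by successive substitution. Start with x ≡ 18 (mod 32).
  Combine with x ≡ 0 (mod 23): write x = 18 + 32·t and require 18 + 32·t ≡ 0 (mod 23), i.e. 32·t ≡ 0 − 18 ≡ 5 (mod 23). Since 32^(−1) ≡ 18 (mod 23) (32 ≡ 9 (mod 23)), t ≡ 18·5 ≡ 21 (mod 23). So x ≡ 18 + 32·21 = 690 (mod 736).
Unique solution in [0, 736): x = 690.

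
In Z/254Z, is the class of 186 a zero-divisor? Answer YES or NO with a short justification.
gcd(186, 254) = 2 > 1, so 186 is not a unit in Z/254Z. In Z/nZ every nonzero non-unit is a zero-divisor: explicitly, take b = 254/gcd = 127 ≠ 0 (mod 254); then 186·127 = 23622 = 93·254, i.e. 186·127 ≡ 0 (mod 254). So 186 is a zero-divisor.

Final answer: YES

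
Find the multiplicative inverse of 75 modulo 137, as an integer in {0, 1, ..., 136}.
Apply the extended Euclidean algorithm to (137, 75), tracking rows (r, s, t) with s·137 + t·75 = r. Each division r_prev = q·r_cur + r_new produces the new row as (previous row) − q·(current row):
  row A: (137, 1, 0)   [1·137 + 0·75 = 137]
  row B: (75, 0, 1)   [0·137 + 1·75 = 75]
  137 = 1·75 + 62   → row C = row A − 1·row B = (62, 1, −1)   [check: 1·137 − 1·75 = 62]
  75 = 1·62 + 13   → row D = row B − 1·row C = (13, −1, 2)   [check: −1·137 + 2·75 = 13]
  62 = 4·13 + 10   → row E = row C − 4·row D = (10, 5, −9)   [check: 5·137 − 9·75 = 10]
  13 = 1·10 + 3   → row F = row D − 1·row E = (3, −6, 11)   [check: −6·137 + 11·75 = 3]
  10 = 3·3 + 1   → row G = row E − 3·row F = (1, 23, −42)   [check: 23·137 − 42·75 = 1]
  3 = 3·1 + 0   → remainder 0, stop. gcd = 1 (last nonzero row G).
The gcd is 1, so 75 is invertible mod 137. The last nonzero row gives 23·137 − 42·75 = 1, so t = −42. So 75^(−1) ≡ −42 ≡ 95 (mod 137). Verify: 75 · 95 = 7125 ≡ 1 (mod 137). ✓

Final answer: 75^(−1) ≡ 95 (mod 137)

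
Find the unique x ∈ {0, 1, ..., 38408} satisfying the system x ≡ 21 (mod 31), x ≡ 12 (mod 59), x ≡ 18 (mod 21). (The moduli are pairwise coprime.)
x ≡ 32757 (mod 38409); the representative in [0, 38409) is 32757

The moduli 31, 59, 21 are pairwise coprime, so by the CRT there is a unique solution mod 31·59·21 = 38409.
Solve by successive substitution. Start with x ≡ 21 (mod 31).
  Combine with x ≡ 12 (mod 59): write x = 21 + 31·t and require 21 + 31·t ≡ 12 (mod 59), i.e. 31·t ≡ 12 − 21 ≡ 50 (mod 59). Since 31^(−1) ≡ 40 (mod 59), t ≡ 40·50 ≡ 53 (mod 59). So x ≡ 21 + 31·53 = 1664 (mod 1829).
  Combine with x ≡ 18 (mod 21): write x = 1664 + 1829·t and require 1664 + 1829·t ≡ 18 (mod 21), i.e. 1829·t ≡ 18 − 1664 ≡ 13 (mod 21). Since 1829^(−1) ≡ 11 (mod 21) (1829 ≡ 2 (mod 21)), t ≡ 11·13 ≡ 17 (mod 21). So x ≡ 1664 + 1829·17 = 32757 (mod 38409).
Unique solution in [0, 38409): x = 32757.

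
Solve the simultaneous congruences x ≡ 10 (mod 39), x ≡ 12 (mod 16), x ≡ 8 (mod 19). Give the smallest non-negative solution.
x ≡ 11788 (mod 11856); the representative in [0, 11856) is 11788

The moduli 39, 16, 19 are pairwise coprime, so by the CRT there is a unique solution mod 39·16·19 = 11856.
Solve by successive substitution. Start with x ≡ 10 (mod 39).
  Combine with x ≡ 12 (mod 16): write x = 10 + 39·t and require 10 + 39·t ≡ 12 (mod 16), i.e. 39·t ≡ 12 − 10 ≡ 2 (mod 16). Since 39^(−1) ≡ 7 (mod 16) (39 ≡ 7 (mod 16)), t ≡ 7·2 ≡ 14 (mod 16). So x ≡ 10 + 39·14 = 556 (mod 624).
  Combine with x ≡ 8 (mod 19): write x = 556 + 624·t and require 556 + 624·t ≡ 8 (mod 19), i.e. 624·t ≡ 8 − 556 ≡ 3 (mod 19). Since 624^(−1) ≡ 6 (mod 19) (624 ≡ 16 (mod 19)), t ≡ 6·3 ≡ 18 (mod 19). So x ≡ 556 + 624·18 = 11788 (mod 11856).
Unique solution in [0, 11856): x = 11788.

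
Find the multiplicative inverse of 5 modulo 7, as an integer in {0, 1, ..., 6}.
Apply the extended Euclidean algorithm to (7, 5), tracking rows (r, s, t) with s·7 + t·5 = r. Each division r_prev = q·r_cur + r_new produces the new row as (previous row) − q·(current row):
  row A: (7, 1, 0)   [1·7 + 0·5 = 7]
  row B: (5, 0, 1)   [0·7 + 1·5 = 5]
  7 = 1·5 + 2   → row C = row A − 1·row B = (2, 1, −1)   [check: 1·7 − 1·5 = 2]
  5 = 2·2 + 1   → row D = row B − 2·row C = (1, −2, 3)   [check: −2·7 + 3·5 = 1]
  2 = 2·1 + 0   → remainder 0, stop. gcd = 1 (last nonzero row D).
The gcd is 1, so 5 is invertible mod 7. The last nonzero row gives −2·7 + 3·5 = 1, so t = 3. So 5^(−1) ≡ 3 (mod 7). Verify: 5 · 3 = 15 ≡ 1 (mod 7). ✓

Final answer: 5^(−1) ≡ 3 (mod 7)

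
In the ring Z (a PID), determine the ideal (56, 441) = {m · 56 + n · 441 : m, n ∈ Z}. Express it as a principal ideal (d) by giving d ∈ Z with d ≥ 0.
In the PID Z, (a, b) is generated by gcd(a, b). Compute gcd(441, 56) with the extended Euclidean algorithm, tracking rows (r, s, t) with s·441 + t·56 = r:
  row A: (441, 1, 0)   [1·441 + 0·56 = 441]
  row B: (56, 0, 1)   [0·441 + 1·56 = 56]
  441 = 7·56 + 49   → row C = row A − 7·row B = (49, 1, −7)   [check: 1·441 − 7·56 = 49]
  56 = 1·49 + 7   → row D = row B − 1·row C = (7, −1, 8)   [check: −1·441 + 8·56 = 7]
  49 = 7·7 + 0   → remainder 0, stop. gcd = 7 (last nonzero row D).
So gcd(56, 441) = 7, with Bézout identity −1·441 + 8·56 = 7. Containment (⊇): the Bézout identity exhibits 7 as an element of (56, 441), giving (7) ⊆ (56, 441). Containment (⊆): since 7 | 56 and 7 | 441 (56 = 7·8, 441 = 7·63), every Z-linear combination of 56 and 441 is divisible by 7, so (56, 441) ⊆ (7). Therefore (56, 441) = (7), d = 7.

Final answer: (56, 441) = (7); d = 7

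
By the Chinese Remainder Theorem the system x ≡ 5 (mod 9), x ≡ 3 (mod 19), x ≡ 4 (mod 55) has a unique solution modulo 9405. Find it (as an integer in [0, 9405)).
The moduli 9, 19, 55 are pairwise coprime, so by the CRT there is a unique solution mod 9·19·55 = 9405.
Solve by successive substitution. Start with x ≡ 5 (mod 9).
  Combine with x ≡ 3 (mod 19): write x = 5 + 9·t and require 5 + 9·t ≡ 3 (mod 19), i.e. 9·t ≡ 3 − 5 ≡ 17 (mod 19). Since 9^(−1) ≡ 17 (mod 19), t ≡ 17·17 ≡ 4 (mod 19). So x ≡ 5 + 9·4 = 41 (mod 171).
  Combine with x ≡ 4 (mod 55): write x = 41 + 171·t and require 41 + 171·t ≡ 4 (mod 55), i.e. 171·t ≡ 4 − 41 ≡ 18 (mod 55). Since 171^(−1) ≡ 46 (mod 55) (171 ≡ 6 (mod 55)), t ≡ 46·18 ≡ 3 (mod 55). So x ≡ 41 + 171·3 = 554 (mod 9405).
Unique solution in [0, 9405): x = 554.

Final answer: x ≡ 554 (mod 9405); the representative in [0, 9405) is 554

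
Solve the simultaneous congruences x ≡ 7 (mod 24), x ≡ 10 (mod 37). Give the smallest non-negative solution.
The moduli 24, 37 are pairwise coprime, so by the CRT there is a unique solution mod 24·37 = 888.
Solve by successive substitution. Start with x ≡ 7 (mod 24).
  Combine with x ≡ 10 (mod 37): write x = 7 + 24·t and require 7 + 24·t ≡ 10 (mod 37), i.e. 24·t ≡ 10 − 7 ≡ 3 (mod 37). Since 24^(−1) ≡ 17 (mod 37), t ≡ 17·3 ≡ 14 (mod 37). So x ≡ 7 + 24·14 = 343 (mod 888).
Unique solution in [0, 888): x = 343.

Final answer: x ≡ 343 (mod 888); the representative in [0, 888) is 343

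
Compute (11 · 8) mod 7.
Reduce the factors first: 11 ≡ 4, 8 ≡ 1 (mod 7), so 11 · 8 ≡ 4 · 1 (mod 7). 4 · 1 = 4. Dividing by 7: 4 = 0·7 + 4. So (11 · 8) mod 7 = 4.

Final answer: 4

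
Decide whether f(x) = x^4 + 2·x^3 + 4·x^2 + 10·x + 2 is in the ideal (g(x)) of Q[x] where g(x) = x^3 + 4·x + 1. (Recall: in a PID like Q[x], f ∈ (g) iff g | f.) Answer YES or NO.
In Q[x] the ideal (g) consists of all multiples of g, so f ∈ (g) iff g | f, i.e. iff the remainder of f on division by g is 0. Divide f by g (g is monic, so eliminate the leading term of the running remainder at each step):
  leading term x^4: subtract (x)·g(x) = x^4 + 4·x^2 + x, leaving 2·x^3 + 9·x + 2
  leading term 2·x^3: subtract (2)·g(x) = 2·x^3 + 8·x + 2, leaving x
The remainder r(x) = x ≠ 0 (and deg r < deg g), so g ∤ f, i.e. f ∉ (g).

Final answer: NO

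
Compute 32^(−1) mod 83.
32^(−1) ≡ 13 (mod 83)

Apply the extended Euclidean algorithm to (83, 32), tracking rows (r, s, t) with s·83 + t·32 = r. Each division r_prev = q·r_cur + r_new produces the new row as (previous row) − q·(current row):
  row A: (83, 1, 0)   [1·83 + 0·32 = 83]
  row B: (32, 0, 1)   [0·83 + 1·32 = 32]
  83 = 2·32 + 19   → row C = row A − 2·row B = (19, 1, −2)   [check: 1·83 − 2·32 = 19]
  32 = 1·19 + 13   → row D = row B − 1·row C = (13, −1, 3)   [check: −1·83 + 3·32 = 13]
  19 = 1·13 + 6   → row E = row C − 1·row D = (6, 2, −5)   [check: 2·83 − 5·32 = 6]
  13 = 2·6 + 1   → row F = row D − 2·row E = (1, −5, 13)   [check: −5·83 + 13·32 = 1]
  6 = 6·1 + 0   → remainder 0, stop. gcd = 1 (last nonzero row F).
The gcd is 1, so 32 is invertible mod 83. The last nonzero row gives −5·83 + 13·32 = 1, so t = 13. So 32^(−1) ≡ 13 (mod 83). Verify: 32 · 13 = 416 ≡ 1 (mod 83). ✓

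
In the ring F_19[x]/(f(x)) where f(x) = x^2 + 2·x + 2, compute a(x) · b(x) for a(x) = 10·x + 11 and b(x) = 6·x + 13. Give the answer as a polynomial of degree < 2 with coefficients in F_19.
a · b ≡ 4 (mod f(x))

Multiply as integer polynomials: a · b = 60·x^2 + 196·x + 143. Reducing coefficients mod 19: a · b ≡ 3·x^2 + 6·x + 10. Now divide by f(x) = x^2 + 2·x + 2 in F_19[x], eliminating the leading term at each step:
  leading term 3·x^2: subtract (3)·f(x) = 3·x^2 + 6·x + 6, leaving 4 (coefficients mod 19)
The degree is now < 2, so this is the remainder. Hence a · b ≡ 4 in F_19[x]/(f).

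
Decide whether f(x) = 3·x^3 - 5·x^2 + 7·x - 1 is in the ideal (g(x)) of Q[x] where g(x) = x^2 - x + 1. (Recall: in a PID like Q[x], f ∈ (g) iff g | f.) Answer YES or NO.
In Q[x] the ideal (g) consists of all multiples of g, so f ∈ (g) iff g | f, i.e. iff the remainder of f on division by g is 0. Divide f by g (g is monic, so eliminate the leading term of the running remainder at each step):
  leading term 3·x^3: subtract (3·x)·g(x) = 3·x^3 - 3·x^2 + 3·x, leaving -2·x^2 + 4·x - 1
  leading term -2·x^2: subtract (-2)·g(x) = -2·x^2 + 2·x - 2, leaving 2·x + 1
The remainder r(x) = 2·x + 1 ≠ 0 (and deg r < deg g), so g ∤ f, i.e. f ∉ (g).

Final answer: NO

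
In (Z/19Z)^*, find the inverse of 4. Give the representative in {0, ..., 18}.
4^(−1) ≡ 5 (mod 19)

Apply the extended Euclidean algorithm to (19, 4), tracking rows (r, s, t) with s·19 + t·4 = r. Each division r_prev = q·r_cur + r_new produces the new row as (previous row) − q·(current row):
  row A: (19, 1, 0)   [1·19 + 0·4 = 19]
  row B: (4, 0, 1)   [0·19 + 1·4 = 4]
  19 = 4·4 + 3   → row C = row A − 4·row B = (3, 1, −4)   [check: 1·19 − 4·4 = 3]
  4 = 1·3 + 1   → row D = row B − 1·row C = (1, −1, 5)   [check: −1·19 + 5·4 = 1]
  3 = 3·1 + 0   → remainder 0, stop. gcd = 1 (last nonzero row D).
The gcd is 1, so 4 is invertible mod 19. The last nonzero row gives −1·19 + 5·4 = 1, so t = 5. So 4^(−1) ≡ 5 (mod 19). Verify: 4 · 5 = 20 ≡ 1 (mod 19). ✓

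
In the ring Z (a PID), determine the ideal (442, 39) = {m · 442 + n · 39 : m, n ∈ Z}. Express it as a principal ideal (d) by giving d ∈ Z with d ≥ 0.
(442, 39) = (13); d = 13

In the PID Z, (a, b) is generated by gcd(a, b). Compute gcd(442, 39) with the extended Euclidean algorithm, tracking rows (r, s, t) with s·442 + t·39 = r:
  row A: (442, 1, 0)   [1·442 + 0·39 = 442]
  row B: (39, 0, 1)   [0·442 + 1·39 = 39]
  442 = 11·39 + 13   → row C = row A − 11·row B = (13, 1, −11)   [check: 1·442 − 11·39 = 13]
  39 = 3·13 + 0   → remainder 0, stop. gcd = 13 (last nonzero row C).
So gcd(442, 39) = 13, with Bézout identity 1·442 − 11·39 = 13. Containment (⊇): the Bézout identity exhibits 13 as an element of (442, 39), giving (13) ⊆ (442, 39). Containment (⊆): since 13 | 442 and 13 | 39 (442 = 13·34, 39 = 13·3), every Z-linear combination of 442 and 39 is divisible by 13, so (442, 39) ⊆ (13). Therefore (442, 39) = (13), d = 13.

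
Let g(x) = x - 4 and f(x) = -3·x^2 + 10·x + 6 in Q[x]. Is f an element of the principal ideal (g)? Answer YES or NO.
NO

In Q[x] the ideal (g) consists of all multiples of g, so f ∈ (g) iff g | f, i.e. iff the remainder of f on division by g is 0. Divide f by g (g is monic, so eliminate the leading term of the running remainder at each step):
  leading term -3·x^2: subtract (-3·x)·g(x) = -3·x^2 + 12·x, leaving 6 - 2·x
  leading term -2·x: subtract (-2)·g(x) = 8 - 2·x, leaving -2
The remainder r(x) = -2 ≠ 0 (and deg r < deg g), so g ∤ f, i.e. f ∉ (g).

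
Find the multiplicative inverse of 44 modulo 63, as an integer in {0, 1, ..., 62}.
Apply the extended Euclidean algorithm to (63, 44), tracking rows (r, s, t) with s·63 + t·44 = r. Each division r_prev = q·r_cur + r_new produces the new row as (previous row) − q·(current row):
  row A: (63, 1, 0)   [1·63 + 0·44 = 63]
  row B: (44, 0, 1)   [0·63 + 1·44 = 44]
  63 = 1·44 + 19   → row C = row A − 1·row B = (19, 1, −1)   [check: 1·63 − 1·44 = 19]
  44 = 2·19 + 6   → row D = row B − 2·row C = (6, −2, 3)   [check: −2·63 + 3·44 = 6]
  19 = 3·6 + 1   → row E = row C − 3·row D = (1, 7, −10)   [check: 7·63 − 10·44 = 1]
  6 = 6·1 + 0   → remainder 0, stop. gcd = 1 (last nonzero row E).
The gcd is 1, so 44 is invertible mod 63. The last nonzero row gives 7·63 − 10·44 = 1, so t = −10. So 44^(−1) ≡ −10 ≡ 53 (mod 63). Verify: 44 · 53 = 2332 ≡ 1 (mod 63). ✓

Final answer: 44^(−1) ≡ 53 (mod 63)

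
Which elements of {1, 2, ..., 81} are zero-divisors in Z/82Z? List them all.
An element a ∈ Z/82Z (with a ≠ 0) is a zero-divisor iff gcd(a, 82) > 1 (because a is a unit precisely when gcd(a, n) = 1, and in Z/nZ every nonzero, non-unit element is a zero-divisor). Scan a = 1, ..., 81 and keep those with gcd(a, 82) > 1:
  gcd(2, 82) = 2, gcd(4, 82) = 2, gcd(6, 82) = 2, gcd(8, 82) = 2, gcd(10, 82) = 2, gcd(12, 82) = 2, gcd(14, 82) = 2, gcd(16, 82) = 2, gcd(18, 82) = 2, gcd(20, 82) = 2, gcd(22, 82) = 2, gcd(24, 82) = 2, gcd(26, 82) = 2, gcd(28, 82) = 2, gcd(30, 82) = 2, gcd(32, 82) = 2, gcd(34, 82) = 2, gcd(36, 82) = 2, gcd(38, 82) = 2, gcd(40, 82) = 2, gcd(41, 82) = 41, gcd(42, 82) = 2, gcd(44, 82) = 2, gcd(46, 82) = 2, gcd(48, 82) = 2, gcd(50, 82) = 2, gcd(52, 82) = 2, gcd(54, 82) = 2, gcd(56, 82) = 2, gcd(58, 82) = 2, gcd(60, 82) = 2, gcd(62, 82) = 2, gcd(64, 82) = 2, gcd(66, 82) = 2, gcd(68, 82) = 2, gcd(70, 82) = 2, gcd(72, 82) = 2, gcd(74, 82) = 2, gcd(76, 82) = 2, gcd(78, 82) = 2, gcd(80, 82) = 2.
All other a ∈ {1, ..., 81} have gcd(a, 82) = 1 and are units. So the nonzero zero-divisors are exactly the 41 values of a appearing in this scan.

Final answer: nonzero zero-divisors of Z/82Z = {2, 4, 6, 8, 10, 12, 14, 16, 18, 20, 22, 24, 26, 28, 30, 32, 34, 36, 38, 40, 41, 42, 44, 46, 48, 50, 52, 54, 56, 58, 60, 62, 64, 66, 68, 70, 72, 74, 76, 78, 80}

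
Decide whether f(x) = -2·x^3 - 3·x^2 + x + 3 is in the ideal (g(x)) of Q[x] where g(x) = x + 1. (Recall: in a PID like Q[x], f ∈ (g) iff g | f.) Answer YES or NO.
In Q[x] the ideal (g) consists of all multiples of g, so f ∈ (g) iff g | f, i.e. iff the remainder of f on division by g is 0. Divide f by g (g is monic, so eliminate the leading term of the running remainder at each step):
  leading term -2·x^3: subtract (-2·x^2)·g(x) = -2·x^3 - 2·x^2, leaving -x^2 + x + 3
  leading term -x^2: subtract (-x)·g(x) = -x^2 - x, leaving 2·x + 3
  leading term 2·x: subtract (2)·g(x) = 2·x + 2, leaving 1
The remainder r(x) = 1 ≠ 0 (and deg r < deg g), so g ∤ f, i.e. f ∉ (g).

Final answer: NO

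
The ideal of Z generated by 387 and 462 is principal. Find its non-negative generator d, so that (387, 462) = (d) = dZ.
(387, 462) = (3); d = 3

In the PID Z, (a, b) is generated by gcd(a, b). Compute gcd(462, 387) with the extended Euclidean algorithm, tracking rows (r, s, t) with s·462 + t·387 = r:
  row A: (462, 1, 0)   [1·462 + 0·387 = 462]
  row B: (387, 0, 1)   [0·462 + 1·387 = 387]
  462 = 1·387 + 75   → row C = row A − 1·row B = (75, 1, −1)   [check: 1·462 − 1·387 = 75]
  387 = 5·75 + 12   → row D = row B − 5·row C = (12, −5, 6)   [check: −5·462 + 6·387 = 12]
  75 = 6·12 + 3   → row E = row C − 6·row D = (3, 31, −37)   [check: 31·462 − 37·387 = 3]
  12 = 4·3 + 0   → remainder 0, stop. gcd = 3 (last nonzero row E).
So gcd(387, 462) = 3, with Bézout identity 31·462 − 37·387 = 3. Containment (⊇): the Bézout identity exhibits 3 as an element of (387, 462), giving (3) ⊆ (387, 462). Containment (⊆): since 3 | 387 and 3 | 462 (387 = 3·129, 462 = 3·154), every Z-linear combination of 387 and 462 is divisible by 3, so (387, 462) ⊆ (3). Therefore (387, 462) = (3), d = 3.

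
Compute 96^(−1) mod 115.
Apply the extended Euclidean algorithm to (115, 96), tracking rows (r, s, t) with s·115 + t·96 = r. Each division r_prev = q·r_cur + r_new produces the new row as (previous row) − q·(current row):
  row A: (115, 1, 0)   [1·115 + 0·96 = 115]
  row B: (96, 0, 1)   [0·115 + 1·96 = 96]
  115 = 1·96 + 19   → row C = row A − 1·row B = (19, 1, −1)   [check: 1·115 − 1·96 = 19]
  96 = 5·19 + 1   → row D = row B − 5·row C = (1, −5, 6)   [check: −5·115 + 6·96 = 1]
  19 = 19·1 + 0   → remainder 0, stop. gcd = 1 (last nonzero row D).
The gcd is 1, so 96 is invertible mod 115. The last nonzero row gives −5·115 + 6·96 = 1, so t = 6. So 96^(−1) ≡ 6 (mod 115). Verify: 96 · 6 = 576 ≡ 1 (mod 115). ✓

Final answer: 96^(−1) ≡ 6 (mod 115)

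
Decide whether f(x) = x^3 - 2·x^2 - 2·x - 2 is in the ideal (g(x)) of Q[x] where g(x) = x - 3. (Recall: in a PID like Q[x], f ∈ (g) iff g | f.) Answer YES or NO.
NO

In Q[x] the ideal (g) consists of all multiples of g, so f ∈ (g) iff g | f, i.e. iff the remainder of f on division by g is 0. Divide f by g (g is monic, so eliminate the leading term of the running remainder at each step):
  leading term x^3: subtract (x^2)·g(x) = x^3 - 3·x^2, leaving x^2 - 2·x - 2
  leading term x^2: subtract (x)·g(x) = x^2 - 3·x, leaving x - 2
  leading term x: subtract (1)·g(x) = x - 3, leaving 1
The remainder r(x) = 1 ≠ 0 (and deg r < deg g), so g ∤ f, i.e. f ∉ (g).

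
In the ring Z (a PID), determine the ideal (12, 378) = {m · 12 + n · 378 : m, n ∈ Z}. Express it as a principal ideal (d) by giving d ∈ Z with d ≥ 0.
(12, 378) = (6); d = 6

In the PID Z, (a, b) is generated by gcd(a, b). Compute gcd(378, 12) with the extended Euclidean algorithm, tracking rows (r, s, t) with s·378 + t·12 = r:
  row A: (378, 1, 0)   [1·378 + 0·12 = 378]
  row B: (12, 0, 1)   [0·378 + 1·12 = 12]
  378 = 31·12 + 6   → row C = row A − 31·row B = (6, 1, −31)   [check: 1·378 − 31·12 = 6]
  12 = 2·6 + 0   → remainder 0, stop. gcd = 6 (last nonzero row C).
So gcd(12, 378) = 6, with Bézout identity 1·378 − 31·12 = 6. Containment (⊇): the Bézout identity exhibits 6 as an element of (12, 378), giving (6) ⊆ (12, 378). Containment (⊆): since 6 | 12 and 6 | 378 (12 = 6·2, 378 = 6·63), every Z-linear combination of 12 and 378 is divisible by 6, so (12, 378) ⊆ (6). Therefore (12, 378) = (6), d = 6.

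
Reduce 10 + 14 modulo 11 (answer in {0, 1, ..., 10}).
2

Reduce the summands first: 14 ≡ 3 (mod 11), so 10 + 14 ≡ 10 + 3 (mod 11). 10 + 3 = 13; 13 = 1·11 + 2, so (10 + 14) mod 11 = 2.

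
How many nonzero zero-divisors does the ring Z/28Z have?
In Z/28Z each nonzero element is either a unit (gcd with 28 is 1) or a zero-divisor (gcd > 1). The number of units is φ(28): factorise 28 = 2^2 · 7, so φ(28) = (2^2 − 2^1) · (7 − 1) = 2 · 6 = 12. The nonzero elements number 28 − 1 = 27. Hence the nonzero zero-divisors number 27 − 12 = 15.

Final answer: Z/28Z has 15 nonzero zero-divisors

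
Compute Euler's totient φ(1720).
φ(1720) = 672

φ is multiplicative, with φ(p^e) = p^e − p^(e−1). Factorise 1720 = 2^3 · 5 · 43. Then
  φ(1720) = (2^3 − 2^2) · (5 − 1) · (43 − 1) = 4 · 4 · 42 = 672.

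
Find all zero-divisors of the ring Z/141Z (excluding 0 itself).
An element a ∈ Z/141Z (with a ≠ 0) is a zero-divisor iff gcd(a, 141) > 1 (because a is a unit precisely when gcd(a, n) = 1, and in Z/nZ every nonzero, non-unit element is a zero-divisor). Scan a = 1, ..., 140 and keep those with gcd(a, 141) > 1:
  gcd(3, 141) = 3, gcd(6, 141) = 3, gcd(9, 141) = 3, gcd(12, 141) = 3, gcd(15, 141) = 3, gcd(18, 141) = 3, gcd(21, 141) = 3, gcd(24, 141) = 3, gcd(27, 141) = 3, gcd(30, 141) = 3, gcd(33, 141) = 3, gcd(36, 141) = 3, gcd(39, 141) = 3, gcd(42, 141) = 3, gcd(45, 141) = 3, gcd(47, 141) = 47, gcd(48, 141) = 3, gcd(51, 141) = 3, gcd(54, 141) = 3, gcd(57, 141) = 3, gcd(60, 141) = 3, gcd(63, 141) = 3, gcd(66, 141) = 3, gcd(69, 141) = 3, gcd(72, 141) = 3, gcd(75, 141) = 3, gcd(78, 141) = 3, gcd(81, 141) = 3, gcd(84, 141) = 3, gcd(87, 141) = 3, gcd(90, 141) = 3, gcd(93, 141) = 3, gcd(94, 141) = 47, gcd(96, 141) = 3, gcd(99, 141) = 3, gcd(102, 141) = 3, gcd(105, 141) = 3, gcd(108, 141) = 3, gcd(111, 141) = 3, gcd(114, 141) = 3, gcd(117, 141) = 3, gcd(120, 141) = 3, gcd(123, 141) = 3, gcd(126, 141) = 3, gcd(129, 141) = 3, gcd(132, 141) = 3, gcd(135, 141) = 3, gcd(138, 141) = 3.
All other a ∈ {1, ..., 140} have gcd(a, 141) = 1 and are units. So the nonzero zero-divisors are exactly the 48 values of a appearing in this scan.

Final answer: nonzero zero-divisors of Z/141Z = {3, 6, 9, 12, 15, 18, 21, 24, 27, 30, 33, 36, 39, 42, 45, 47, 48, 51, 54, 57, 60, 63, 66, 69, 72, 75, 78, 81, 84, 87, 90, 93, 94, 96, 99, 102, 105, 108, 111, 114, 117, 120, 123, 126, 129, 132, 135, 138}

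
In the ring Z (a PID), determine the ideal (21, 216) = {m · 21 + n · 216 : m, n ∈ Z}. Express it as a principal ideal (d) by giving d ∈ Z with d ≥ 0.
(21, 216) = (3); d = 3

In the PID Z, (a, b) is generated by gcd(a, b). Compute gcd(216, 21) with the extended Euclidean algorithm, tracking rows (r, s, t) with s·216 + t·21 = r:
  row A: (216, 1, 0)   [1·216 + 0·21 = 216]
  row B: (21, 0, 1)   [0·216 + 1·21 = 21]
  216 = 10·21 + 6   → row C = row A − 10·row B = (6, 1, −10)   [check: 1·216 − 10·21 = 6]
  21 = 3·6 + 3   → row D = row B − 3·row C = (3, −3, 31)   [check: −3·216 + 31·21 = 3]
  6 = 2·3 + 0   → remainder 0, stop. gcd = 3 (last nonzero row D).
So gcd(21, 216) = 3, with Bézout identity −3·216 + 31·21 = 3. Containment (⊇): the Bézout identity exhibits 3 as an element of (21, 216), giving (3) ⊆ (21, 216). Containment (⊆): since 3 | 21 and 3 | 216 (21 = 3·7, 216 = 3·72), every Z-linear combination of 21 and 216 is divisible by 3, so (21, 216) ⊆ (3). Therefore (21, 216) = (3), d = 3.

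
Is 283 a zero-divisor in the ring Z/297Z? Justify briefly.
NO

gcd(283, 297) = 1, so 283 is a unit in Z/297Z (it has a multiplicative inverse). A unit cannot be a zero-divisor: if 283·b ≡ 0 then multiplying both sides by 283^(−1) gives b ≡ 0. So 283 is not a zero-divisor.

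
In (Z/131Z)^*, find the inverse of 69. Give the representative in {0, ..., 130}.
Apply the extended Euclidean algorithm to (131, 69), tracking rows (r, s, t) with s·131 + t·69 = r. Each division r_prev = q·r_cur + r_new produces the new row as (previous row) − q·(current row):
  row A: (131, 1, 0)   [1·131 + 0·69 = 131]
  row B: (69, 0, 1)   [0·131 + 1·69 = 69]
  131 = 1·69 + 62   → row C = row A − 1·row B = (62, 1, −1)   [check: 1·131 − 1·69 = 62]
  69 = 1·62 + 7   → row D = row B − 1·row C = (7, −1, 2)   [check: −1·131 + 2·69 = 7]
  62 = 8·7 + 6   → row E = row C − 8·row D = (6, 9, −17)   [check: 9·131 − 17·69 = 6]
  7 = 1·6 + 1   → row F = row D − 1·row E = (1, −10, 19)   [check: −10·131 + 19·69 = 1]
  6 = 6·1 + 0   → remainder 0, stop. gcd = 1 (last nonzero row F).
The gcd is 1, so 69 is invertible mod 131. The last nonzero row gives −10·131 + 19·69 = 1, so t = 19. So 69^(−1) ≡ 19 (mod 131). Verify: 69 · 19 = 1311 ≡ 1 (mod 131). ✓

Final answer: 69^(−1) ≡ 19 (mod 131)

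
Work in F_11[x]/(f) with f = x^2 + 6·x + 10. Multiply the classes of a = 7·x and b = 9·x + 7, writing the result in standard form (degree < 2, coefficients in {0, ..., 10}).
Multiply as integer polynomials: a · b = 63·x^2 + 49·x. Reducing coefficients mod 11: a · b ≡ 8·x^2 + 5·x. Now divide by f(x) = x^2 + 6·x + 10 in F_11[x], eliminating the leading term at each step:
  leading term 8·x^2: subtract (8)·f(x) = 8·x^2 + 4·x + 3, leaving x + 8 (coefficients mod 11)
The degree is now < 2, so this is the remainder. Hence a · b ≡ x + 8 in F_11[x]/(f).

Final answer: a · b ≡ x + 8 (mod f(x))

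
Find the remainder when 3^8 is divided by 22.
5

Use repeated squaring. Binary(8) = 1000. Walk through the bits of the exponent 8 left-to-right: at each bit after the leading one, square the running value, then multiply by 3 if the bit is 1 (always reducing mod 22):
  bit 1 = 1 (leading): start with 3.
  bit 2 = 0: square 3^2 = 9 (mod 22).
  bit 3 = 0: square 9^2 = 81 ≡ 15 (mod 22).
  bit 4 = 0: square 15^2 = 225 ≡ 5 (mod 22).
Final value: 3^8 ≡ 5 (mod 22).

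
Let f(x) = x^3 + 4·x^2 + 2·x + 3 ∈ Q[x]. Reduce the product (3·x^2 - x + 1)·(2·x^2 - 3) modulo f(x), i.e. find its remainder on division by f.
First multiply in Q[x] without reducing: a · b = 6·x^4 - 2·x^3 - 7·x^2 + 3·x - 3. Now divide by f(x) = x^3 + 4·x^2 + 2·x + 3, eliminating the leading term at each step:
  leading term 6·x^4: subtract (6·x)·f(x) = 6·x^4 + 24·x^3 + 12·x^2 + 18·x, leaving -26·x^3 - 19·x^2 - 15·x - 3
  leading term -26·x^3: subtract (-26)·f(x) = -26·x^3 - 104·x^2 - 52·x - 78, leaving 85·x^2 + 37·x + 75
The degree is now < 3, so this is the remainder. Hence a · b ≡ 85·x^2 + 37·x + 75 in Q[x]/(f).

Final answer: a · b ≡ 85·x^2 + 37·x + 75 (mod f(x))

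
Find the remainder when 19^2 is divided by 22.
Use repeated squaring. Binary(2) = 10. Walk through the bits of the exponent 2 left-to-right: at each bit after the leading one, square the running value, then multiply by 19 if the bit is 1 (always reducing mod 22):
  bit 1 = 1 (leading): start with 19.
  bit 2 = 0: square 19^2 = 361 ≡ 9 (mod 22).
Final value: 19^2 ≡ 9 (mod 22).

Final answer: 9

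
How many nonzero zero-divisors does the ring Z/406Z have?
In Z/406Z each nonzero element is either a unit (gcd with 406 is 1) or a zero-divisor (gcd > 1). The number of units is φ(406): factorise 406 = 2 · 7 · 29, so φ(406) = (2 − 1) · (7 − 1) · (29 − 1) = 1 · 6 · 28 = 168. The nonzero elements number 406 − 1 = 405. Hence the nonzero zero-divisors number 405 − 168 = 237.

Final answer: Z/406Z has 237 nonzero zero-divisors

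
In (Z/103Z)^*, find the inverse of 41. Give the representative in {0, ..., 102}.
41^(−1) ≡ 98 (mod 103)

Apply the extended Euclidean algorithm to (103, 41), tracking rows (r, s, t) with s·103 + t·41 = r. Each division r_prev = q·r_cur + r_new produces the new row as (previous row) − q·(current row):
  row A: (103, 1, 0)   [1·103 + 0·41 = 103]
  row B: (41, 0, 1)   [0·103 + 1·41 = 41]
  103 = 2·41 + 21   → row C = row A − 2·row B = (21, 1, −2)   [check: 1·103 − 2·41 = 21]
  41 = 1·21 + 20   → row D = row B − 1·row C = (20, −1, 3)   [check: −1·103 + 3·41 = 20]
  21 = 1·20 + 1   → row E = row C − 1·row D = (1, 2, −5)   [check: 2·103 − 5·41 = 1]
  20 = 20·1 + 0   → remainder 0, stop. gcd = 1 (last nonzero row E).
The gcd is 1, so 41 is invertible mod 103. The last nonzero row gives 2·103 − 5·41 = 1, so t = −5. So 41^(−1) ≡ −5 ≡ 98 (mod 103). Verify: 41 · 98 = 4018 ≡ 1 (mod 103). ✓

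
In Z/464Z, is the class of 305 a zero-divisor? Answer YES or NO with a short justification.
NO

gcd(305, 464) = 1, so 305 is a unit in Z/464Z (it has a multiplicative inverse). A unit cannot be a zero-divisor: if 305·b ≡ 0 then multiplying both sides by 305^(−1) gives b ≡ 0. So 305 is not a zero-divisor.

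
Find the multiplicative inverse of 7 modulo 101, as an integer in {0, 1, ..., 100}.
7^(−1) ≡ 29 (mod 101)

Apply the extended Euclidean algorithm to (101, 7), tracking rows (r, s, t) with s·101 + t·7 = r. Each division r_prev = q·r_cur + r_new produces the new row as (previous row) − q·(current row):
  row A: (101, 1, 0)   [1·101 + 0·7 = 101]
  row B: (7, 0, 1)   [0·101 + 1·7 = 7]
  101 = 14·7 + 3   → row C = row A − 14·row B = (3, 1, −14)   [check: 1·101 − 14·7 = 3]
  7 = 2·3 + 1   → row D = row B − 2·row C = (1, −2, 29)   [check: −2·101 + 29·7 = 1]
  3 = 3·1 + 0   → remainder 0, stop. gcd = 1 (last nonzero row D).
The gcd is 1, so 7 is invertible mod 101. The last nonzero row gives −2·101 + 29·7 = 1, so t = 29. So 7^(−1) ≡ 29 (mod 101). Verify: 7 · 29 = 203 ≡ 1 (mod 101). ✓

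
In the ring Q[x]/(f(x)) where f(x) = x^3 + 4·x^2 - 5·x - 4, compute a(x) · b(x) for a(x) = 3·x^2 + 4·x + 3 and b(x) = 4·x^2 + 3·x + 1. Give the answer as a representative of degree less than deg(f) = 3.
First multiply in Q[x] without reducing: a · b = 12·x^4 + 25·x^3 + 27·x^2 + 13·x + 3. Now divide by f(x) = x^3 + 4·x^2 - 5·x - 4, eliminating the leading term at each step:
  leading term 12·x^4: subtract (12·x)·f(x) = 12·x^4 + 48·x^3 - 60·x^2 - 48·x, leaving -23·x^3 + 87·x^2 + 61·x + 3
  leading term -23·x^3: subtract (-23)·f(x) = -23·x^3 - 92·x^2 + 115·x + 92, leaving 179·x^2 - 54·x - 89
The degree is now < 3, so this is the remainder. Hence a · b ≡ 179·x^2 - 54·x - 89 in Q[x]/(f).

Final answer: a · b ≡ 179·x^2 - 54·x - 89 (mod f(x))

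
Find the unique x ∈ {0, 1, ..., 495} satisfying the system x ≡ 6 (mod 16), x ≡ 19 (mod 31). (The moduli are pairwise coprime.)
x ≡ 422 (mod 496); the representative in [0, 496) is 422

The moduli 16, 31 are pairwise coprime, so by the CRT there is a unique solution mod 16·31 = 496.
Solve by successive substitution. Start with x ≡ 6 (mod 16).
  Combine with x ≡ 19 (mod 31): write x = 6 + 16·t and require 6 + 16·t ≡ 19 (mod 31), i.e. 16·t ≡ 19 − 6 ≡ 13 (mod 31). Since 16^(−1) ≡ 2 (mod 31), t ≡ 2·13 ≡ 26 (mod 31). So x ≡ 6 + 16·26 = 422 (mod 496).
Unique solution in [0, 496): x = 422.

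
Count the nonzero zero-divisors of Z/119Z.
In Z/119Z each nonzero element is either a unit (gcd with 119 is 1) or a zero-divisor (gcd > 1). The number of units is φ(119): factorise 119 = 7 · 17, so φ(119) = (7 − 1) · (17 − 1) = 6 · 16 = 96. The nonzero elements number 119 − 1 = 118. Hence the nonzero zero-divisors number 118 − 96 = 22.

Final answer: Z/119Z has 22 nonzero zero-divisors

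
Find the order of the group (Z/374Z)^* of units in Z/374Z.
|(Z/374Z)^*| = 160

(Z/374Z)^* consists of the classes a with gcd(a, 374) = 1, so its order is φ(374). φ is multiplicative, with φ(p^e) = p^e − p^(e−1). Factorise 374 = 2 · 11 · 17. Then
  φ(374) = (2 − 1) · (11 − 1) · (17 − 1) = 1 · 10 · 16 = 160.
Thus |(Z/374Z)^*| = 160.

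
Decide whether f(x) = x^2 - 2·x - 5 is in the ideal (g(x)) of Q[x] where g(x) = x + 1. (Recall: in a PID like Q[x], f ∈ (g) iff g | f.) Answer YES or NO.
NO

In Q[x] the ideal (g) consists of all multiples of g, so f ∈ (g) iff g | f, i.e. iff the remainder of f on division by g is 0. Divide f by g (g is monic, so eliminate the leading term of the running remainder at each step):
  leading term x^2: subtract (x)·g(x) = x^2 + x, leaving -3·x - 5
  leading term -3·x: subtract (-3)·g(x) = -3·x - 3, leaving -2
The remainder r(x) = -2 ≠ 0 (and deg r < deg g), so g ∤ f, i.e. f ∉ (g).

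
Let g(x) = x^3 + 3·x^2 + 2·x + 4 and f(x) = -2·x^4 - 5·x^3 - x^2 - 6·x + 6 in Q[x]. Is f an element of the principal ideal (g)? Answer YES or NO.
In Q[x] the ideal (g) consists of all multiples of g, so f ∈ (g) iff g | f, i.e. iff the remainder of f on division by g is 0. Divide f by g (g is monic, so eliminate the leading term of the running remainder at each step):
  leading term -2·x^4: subtract (-2·x)·g(x) = -2·x^4 - 6·x^3 - 4·x^2 - 8·x, leaving x^3 + 3·x^2 + 2·x + 6
  leading term x^3: subtract (1)·g(x) = x^3 + 3·x^2 + 2·x + 4, leaving 2
The remainder r(x) = 2 ≠ 0 (and deg r < deg g), so g ∤ f, i.e. f ∉ (g).

Final answer: NO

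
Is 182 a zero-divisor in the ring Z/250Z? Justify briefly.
gcd(182, 250) = 2 > 1, so 182 is not a unit in Z/250Z. In Z/nZ every nonzero non-unit is a zero-divisor: explicitly, take b = 250/gcd = 125 ≠ 0 (mod 250); then 182·125 = 22750 = 91·250, i.e. 182·125 ≡ 0 (mod 250). So 182 is a zero-divisor.

Final answer: YES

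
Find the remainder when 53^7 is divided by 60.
17

Use repeated squaring. Binary(7) = 111. Walk through the bits of the exponent 7 left-to-right: at each bit after the leading one, square the running value, then multiply by 53 if the bit is 1 (always reducing mod 60):
  bit 1 = 1 (leading): start with 53.
  bit 2 = 1: square 53^2 = 2809 ≡ 49; bit is 1, so multiply 49·53 = 2597 ≡ 17 (mod 60).
  bit 3 = 1: square 17^2 = 289 ≡ 49; bit is 1, so multiply 49·53 = 2597 ≡ 17 (mod 60).
Final value: 53^7 ≡ 17 (mod 60).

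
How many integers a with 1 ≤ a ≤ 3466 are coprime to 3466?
The number of a ∈ {1, ..., 3466} with gcd(a, 3466) = 1 is by definition Euler's totient φ(3466). φ is multiplicative, with φ(p^e) = p^e − p^(e−1). Factorise 3466 = 2 · 1733. Then
  φ(3466) = (2 − 1) · (1733 − 1) = 1 · 1732 = 1732.
So there are 1732 such integers.

Final answer: 1732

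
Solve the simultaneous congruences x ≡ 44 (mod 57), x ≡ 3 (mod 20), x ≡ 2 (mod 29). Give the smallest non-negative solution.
The moduli 57, 20, 29 are pairwise coprime, so by the CRT there is a unique solution mod 57·20·29 = 33060.
Solve by successive substitution. Start with x ≡ 44 (mod 57).
  Combine with x ≡ 3 (mod 20): write x = 44 + 57·t and require 44 + 57·t ≡ 3 (mod 20), i.e. 57·t ≡ 3 − 44 ≡ 19 (mod 20). Since 57^(−1) ≡ 13 (mod 20) (57 ≡ 17 (mod 20)), t ≡ 13·19 ≡ 7 (mod 20). So x ≡ 44 + 57·7 = 443 (mod 1140).
  Combine with x ≡ 2 (mod 29): write x = 443 + 1140·t and require 443 + 1140·t ≡ 2 (mod 29), i.e. 1140·t ≡ 2 − 443 ≡ 23 (mod 29). Since 1140^(−1) ≡ 13 (mod 29) (1140 ≡ 9 (mod 29)), t ≡ 13·23 ≡ 9 (mod 29). So x ≡ 443 + 1140·9 = 10703 (mod 33060).
Unique solution in [0, 33060): x = 10703.

Final answer: x ≡ 10703 (mod 33060); the representative in [0, 33060) is 10703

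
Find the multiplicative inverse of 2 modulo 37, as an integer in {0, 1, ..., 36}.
2^(−1) ≡ 19 (mod 37)

Apply the extended Euclidean algorithm to (37, 2), tracking rows (r, s, t) with s·37 + t·2 = r. Each division r_prev = q·r_cur + r_new produces the new row as (previous row) − q·(current row):
  row A: (37, 1, 0)   [1·37 + 0·2 = 37]
  row B: (2, 0, 1)   [0·37 + 1·2 = 2]
  37 = 18·2 + 1   → row C = row A − 18·row B = (1, 1, −18)   [check: 1·37 − 18·2 = 1]
  2 = 2·1 + 0   → remainder 0, stop. gcd = 1 (last nonzero row C).
The gcd is 1, so 2 is invertible mod 37. The last nonzero row gives 1·37 − 18·2 = 1, so t = −18. So 2^(−1) ≡ −18 ≡ 19 (mod 37). Verify: 2 · 19 = 38 ≡ 1 (mod 37). ✓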